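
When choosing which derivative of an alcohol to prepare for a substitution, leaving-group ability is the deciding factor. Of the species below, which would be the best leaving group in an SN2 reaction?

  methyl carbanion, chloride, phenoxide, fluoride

chloride: pKₐ(HCl) ≈ -7
fluoride: pKₐ(HF) ≈ 3.2
phenoxide: pKₐ(C₆H₅OH (phenol)) ≈ 10
methyl carbanion: pKₐ(CH₄) ≈ 48

chloride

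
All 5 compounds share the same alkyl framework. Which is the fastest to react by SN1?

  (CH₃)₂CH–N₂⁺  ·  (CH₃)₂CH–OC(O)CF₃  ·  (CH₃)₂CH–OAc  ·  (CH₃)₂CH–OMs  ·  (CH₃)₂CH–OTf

(CH₃)₂CH–N₂⁺

The skeletons are identical, so relative rate is governed entirely by leaving-group ability.
The more stable X⁻ (or X) is on its own — i.e. the weaker a base it is — the better a leaving group it makes.
(CH₃)₂CH–N₂⁺ loses N₂: no meaningful conjugate acid; N₂ departs as an exceptionally stable neutral molecule
(CH₃)₂CH–OTf loses OTf⁻: pKₐ(CF₃SO₃H (triflic acid)) ≈ -14
(CH₃)₂CH–OMs loses OMs⁻: pKₐ(CH₃SO₃H (MsOH)) ≈ -1.9
(CH₃)₂CH–OC(O)CF₃ loses CF₃COO⁻: pKₐ(CF₃COOH) ≈ 0.2
(CH₃)₂CH–OAc loses AcO⁻: pKₐ(CH₃COOH) ≈ 4.8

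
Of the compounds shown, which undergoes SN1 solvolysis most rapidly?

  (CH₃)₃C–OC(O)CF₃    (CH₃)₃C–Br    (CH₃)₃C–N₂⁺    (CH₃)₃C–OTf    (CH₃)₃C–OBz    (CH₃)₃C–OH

Identical carbon frameworks mean the comparison reduces to leaving-group quality.
The more stable X⁻ (or X) is on its own — i.e. the weaker a base it is — the better a leaving group it makes.
(CH₃)₃C–N₂⁺ loses N₂: no meaningful conjugate acid; N₂ departs as an exceptionally stable neutral molecule
(CH₃)₃C–OTf loses OTf⁻: pKₐ(CF₃SO₃H (triflic acid)) ≈ -14
(CH₃)₃C–Br loses Br⁻: pKₐ(HBr) ≈ -9
(CH₃)₃C–OC(O)CF₃ loses CF₃COO⁻: pKₐ(CF₃COOH) ≈ 0.2
(CH₃)₃C–OBz loses PhCOO⁻: pKₐ(C₆H₅COOH) ≈ 4.2
(CH₃)₃C–OH loses OH⁻: pKₐ(H₂O) ≈ 15.7

(CH₃)₃C–N₂⁺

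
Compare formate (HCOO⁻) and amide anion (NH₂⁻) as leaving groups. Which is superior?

formate (HCOO⁻) is the better leaving group.
pKₐ(HCOOH) ≈ 3.8 versus pKₐ(NH₃) ≈ 38: formate (HCOO⁻) is the much weaker base.
Resonance-stabilised carboxylate.

formate (HCOO⁻)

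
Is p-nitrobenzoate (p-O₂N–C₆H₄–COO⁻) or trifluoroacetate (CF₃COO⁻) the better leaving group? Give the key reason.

trifluoroacetate (CF₃COO⁻) is the better leaving group.
pKₐ(CF₃COOH) ≈ 0.2 versus pKₐ(p-nitrobenzoic acid) ≈ 3.4: trifluoroacetate (CF₃COO⁻) is the much weaker base.
Strongly electron-withdrawing CF₃ stabilises the carboxylate.

trifluoroacetate (CF₃COO⁻)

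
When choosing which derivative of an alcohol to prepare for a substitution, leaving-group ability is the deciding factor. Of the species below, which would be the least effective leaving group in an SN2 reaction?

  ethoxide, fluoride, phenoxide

ethoxide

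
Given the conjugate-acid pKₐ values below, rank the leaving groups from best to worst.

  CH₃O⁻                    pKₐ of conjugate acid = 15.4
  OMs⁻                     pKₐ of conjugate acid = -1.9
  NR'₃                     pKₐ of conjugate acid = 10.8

Lower conjugate-acid pKₐ ⇒ weaker base ⇒ better leaving group.
Sorting by the given values: OMs⁻ (-1.9), NR'₃ (10.8), CH₃O⁻ (15.4).

OMs⁻ > NR'₃ > CH₃O⁻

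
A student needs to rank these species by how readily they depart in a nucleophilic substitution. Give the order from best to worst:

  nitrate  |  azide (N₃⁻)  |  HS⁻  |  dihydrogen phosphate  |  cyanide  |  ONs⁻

A good leaving group is a weak base: the lower the pKₐ of its conjugate acid, the more readily it departs.
ONs⁻: pKₐ(p-O₂NC₆H₄SO₃H) ≈ -3.5
nitrate: pKₐ(HNO₃) ≈ -1.3
dihydrogen phosphate: pKₐ(H₃PO₄) ≈ 2.1
azide (N₃⁻): pKₐ(HN₃) ≈ 4.7
HS⁻: pKₐ(H₂S) ≈ 7
cyanide: pKₐ(HCN) ≈ 9.2

ONs⁻ > nitrate > dihydrogen phosphate > azide (N₃⁻) > HS⁻ > cyanide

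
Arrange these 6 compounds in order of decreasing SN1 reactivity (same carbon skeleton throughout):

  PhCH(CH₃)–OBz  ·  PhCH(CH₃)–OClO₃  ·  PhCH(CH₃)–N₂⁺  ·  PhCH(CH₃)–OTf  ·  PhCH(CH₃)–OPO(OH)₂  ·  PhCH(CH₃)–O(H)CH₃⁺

PhCH(CH₃)–N₂⁺ > PhCH(CH₃)–OTf > PhCH(CH₃)–OClO₃ > PhCH(CH₃)–O(H)CH₃⁺ > PhCH(CH₃)–OPO(OH)₂ > PhCH(CH₃)–OBz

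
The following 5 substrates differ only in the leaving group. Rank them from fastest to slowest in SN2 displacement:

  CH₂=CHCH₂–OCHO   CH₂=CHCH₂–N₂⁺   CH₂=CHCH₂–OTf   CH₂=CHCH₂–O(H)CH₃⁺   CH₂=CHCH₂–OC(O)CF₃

CH₂=CHCH₂–N₂⁺ > CH₂=CHCH₂–OTf > CH₂=CHCH₂–O(H)CH₃⁺ > CH₂=CHCH₂–OC(O)CF₃ > CH₂=CHCH₂–OCHO

Same R in every case — rank the leaving groups.
A good leaving group is a weak base: the lower the pKₐ of its conjugate acid, the more readily it departs.
CH₂=CHCH₂–N₂⁺ loses N₂: no meaningful conjugate acid; N₂ departs as an exceptionally stable neutral molecule
CH₂=CHCH₂–OTf loses OTf⁻: pKₐ(CF₃SO₃H (triflic acid)) ≈ -14
CH₂=CHCH₂–O(H)CH₃⁺ loses R'OH: pKₐ(R'OH₂⁺) ≈ -2.4
CH₂=CHCH₂–OC(O)CF₃ loses CF₃COO⁻: pKₐ(CF₃COOH) ≈ 0.2
CH₂=CHCH₂–OCHO loses HCOO⁻: pKₐ(HCOOH) ≈ 3.8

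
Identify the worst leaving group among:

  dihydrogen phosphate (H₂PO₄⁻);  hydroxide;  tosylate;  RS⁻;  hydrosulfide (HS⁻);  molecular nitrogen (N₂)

molecular nitrogen (N₂): no meaningful conjugate acid; N₂ departs as an exceptionally stable neutral molecule
tosylate: pKₐ(p-CH₃C₆H₄SO₃H (TsOH)) ≈ -2.8
dihydrogen phosphate (H₂PO₄⁻): pKₐ(H₃PO₄) ≈ 2.1
hydrosulfide (HS⁻): pKₐ(H₂S) ≈ 7
RS⁻: pKₐ(RSH (a thiol)) ≈ 10.5
hydroxide: pKₐ(H₂O) ≈ 15.7

hydroxide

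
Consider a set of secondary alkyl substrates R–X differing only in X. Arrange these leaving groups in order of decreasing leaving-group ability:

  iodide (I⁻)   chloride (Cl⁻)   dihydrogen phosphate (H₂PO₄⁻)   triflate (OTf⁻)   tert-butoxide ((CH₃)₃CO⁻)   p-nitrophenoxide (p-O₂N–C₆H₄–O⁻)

A good leaving group is a weak base: the lower the pKₐ of its conjugate acid, the more readily it departs.
triflate (OTf⁻): pKₐ(CF₃SO₃H (triflic acid)) ≈ -14 — charge spread over three oxygens and a CF₃ group; the premier leaving group in synthesis
iodide (I⁻): pKₐ(HI) ≈ -10 — large, highly polarisable; very weak base
chloride (Cl⁻): pKₐ(HCl) ≈ -7 — moderately weak base
dihydrogen phosphate (H₂PO₄⁻): pKₐ(H₃PO₄) ≈ 2.1 — moderate base; biological leaving group after further activation
p-nitrophenoxide (p-O₂N–C₆H₄–O⁻): pKₐ(p-nitrophenol) ≈ 7.2 — nitro group delocalises the charge; the classic chromogenic LG
tert-butoxide ((CH₃)₃CO⁻): pKₐ(t-BuOH) ≈ 18 — bulky, strongly basic alkoxide

triflate (OTf⁻) > iodide (I⁻) > chloride (Cl⁻) > dihydrogen phosphate (H₂PO₄⁻) > p-nitrophenoxide (p-O₂N–C₆H₄–O⁻) > tert-butoxide ((CH₃)₃CO⁻)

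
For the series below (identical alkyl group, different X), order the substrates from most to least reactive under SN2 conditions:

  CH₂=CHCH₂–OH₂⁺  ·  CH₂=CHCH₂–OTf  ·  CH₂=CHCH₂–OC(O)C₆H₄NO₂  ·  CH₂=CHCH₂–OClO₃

CH₂=CHCH₂–OTf > CH₂=CHCH₂–OClO₃ > CH₂=CHCH₂–OH₂⁺ > CH₂=CHCH₂–OC(O)C₆H₄NO₂

The skeletons are identical, so relative rate is governed entirely by leaving-group ability.
Leaving-group ability tracks the stability of the departed species; conjugate-acid pKₐ is the usual yardstick (lower pKₐ → better LG).
CH₂=CHCH₂–OTf loses OTf⁻: pKₐ(CF₃SO₃H (triflic acid)) ≈ -14
CH₂=CHCH₂–OClO₃ loses ClO₄⁻: pKₐ(HClO₄) ≈ -10
CH₂=CHCH₂–OH₂⁺ loses H₂O: pKₐ(H₃O⁺) ≈ -1.7
CH₂=CHCH₂–OC(O)C₆H₄NO₂ loses p-O₂N–C₆H₄–COO⁻: pKₐ(p-nitrobenzoic acid) ≈ 3.4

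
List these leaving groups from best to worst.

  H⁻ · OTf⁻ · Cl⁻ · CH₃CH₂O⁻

OTf⁻ > Cl⁻ > CH₃CH₂O⁻ > H⁻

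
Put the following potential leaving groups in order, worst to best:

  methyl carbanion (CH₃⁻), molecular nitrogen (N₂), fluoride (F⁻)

Leaving-group ability tracks the stability of the departed species; conjugate-acid pKₐ is the usual yardstick (lower pKₐ → better LG).
molecular nitrogen (N₂): no meaningful conjugate acid; N₂ departs as an exceptionally stable neutral molecule
fluoride (F⁻): pKₐ(HF) ≈ 3.2
methyl carbanion (CH₃⁻): pKₐ(CH₄) ≈ 48 — unstabilised carbanion; the worst conceivable leaving group
Listed from poorest to best leaving group as asked.

methyl carbanion (CH₃⁻) < fluoride (F⁻) < molecular nitrogen (N₂)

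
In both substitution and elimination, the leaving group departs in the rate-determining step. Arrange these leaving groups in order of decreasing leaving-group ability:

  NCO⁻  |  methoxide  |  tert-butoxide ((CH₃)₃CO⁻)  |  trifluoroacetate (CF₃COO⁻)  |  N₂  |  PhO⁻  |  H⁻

N₂ > trifluoroacetate (CF₃COO⁻) > NCO⁻ > PhO⁻ > methoxide > tert-butoxide ((CH₃)₃CO⁻) > H⁻

N₂: no meaningful conjugate acid; N₂ departs as an exceptionally stable neutral molecule
trifluoroacetate (CF₃COO⁻): pKₐ(CF₃COOH) ≈ 0.2 — strongly electron-withdrawing CF₃ stabilises the carboxylate
NCO⁻: pKₐ(HOCN) ≈ 3.5 — resonance between N and O
PhO⁻: pKₐ(C₆H₅OH (phenol)) ≈ 10
methoxide: pKₐ(CH₃OH) ≈ 15.5
tert-butoxide ((CH₃)₃CO⁻): pKₐ(t-BuOH) ≈ 18 — bulky, strongly basic alkoxide
H⁻: pKₐ(H₂) ≈ 36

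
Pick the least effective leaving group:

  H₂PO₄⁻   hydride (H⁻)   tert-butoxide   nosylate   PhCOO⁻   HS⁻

hydride (H⁻)

nosylate: pKₐ(p-O₂NC₆H₄SO₃H) ≈ -3.5
H₂PO₄⁻: pKₐ(H₃PO₄) ≈ 2.1
PhCOO⁻: pKₐ(C₆H₅COOH) ≈ 4.2
HS⁻: pKₐ(H₂S) ≈ 7
tert-butoxide: pKₐ(t-BuOH) ≈ 18
hydride (H⁻): pKₐ(H₂) ≈ 36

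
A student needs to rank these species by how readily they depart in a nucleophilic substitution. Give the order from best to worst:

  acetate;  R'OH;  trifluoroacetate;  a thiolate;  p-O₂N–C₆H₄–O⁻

R'OH > trifluoroacetate > acetate > p-O₂N–C₆H₄–O⁻ > a thiolate

Rank by basicity of the departing species: weakest base leaves most easily.
R'OH: pKₐ(R'OH₂⁺) ≈ -2.4
trifluoroacetate: pKₐ(CF₃COOH) ≈ 0.2
acetate: pKₐ(CH₃COOH) ≈ 4.8
p-O₂N–C₆H₄–O⁻: pKₐ(p-nitrophenol) ≈ 7.2
a thiolate: pKₐ(RSH (a thiol)) ≈ 10.5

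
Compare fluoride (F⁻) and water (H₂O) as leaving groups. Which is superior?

water (H₂O) is the better leaving group.
pKₐ(H₃O⁺) ≈ -1.7 versus pKₐ(HF) ≈ 3.2: water (H₂O) is the much weaker base.
Neutral; leaves from a protonated alcohol (R–OH₂⁺).

water (H₂O)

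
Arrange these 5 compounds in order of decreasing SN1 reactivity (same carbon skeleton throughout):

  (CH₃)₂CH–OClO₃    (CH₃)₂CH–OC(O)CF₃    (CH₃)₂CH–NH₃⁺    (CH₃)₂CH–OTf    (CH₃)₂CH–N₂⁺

(CH₃)₂CH–N₂⁺ > (CH₃)₂CH–OTf > (CH₃)₂CH–OClO₃ > (CH₃)₂CH–OC(O)CF₃ > (CH₃)₂CH–NH₃⁺

Same R in every case — rank the leaving groups.
Rank by basicity of the departing species: weakest base leaves most easily.
(CH₃)₂CH–N₂⁺ loses N₂: no meaningful conjugate acid; N₂ departs as an exceptionally stable neutral molecule
(CH₃)₂CH–OTf loses OTf⁻: pKₐ(CF₃SO₃H (triflic acid)) ≈ -14
(CH₃)₂CH–OClO₃ loses ClO₄⁻: pKₐ(HClO₄) ≈ -10
(CH₃)₂CH–OC(O)CF₃ loses CF₃COO⁻: pKₐ(CF₃COOH) ≈ 0.2
(CH₃)₂CH–NH₃⁺ loses NH₃: pKₐ(NH₄⁺) ≈ 9.2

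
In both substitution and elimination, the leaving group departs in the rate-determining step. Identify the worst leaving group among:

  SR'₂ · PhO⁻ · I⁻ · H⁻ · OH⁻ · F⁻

H⁻

Leaving-group ability tracks the stability of the departed species; conjugate-acid pKₐ is the usual yardstick (lower pKₐ → better LG).
I⁻: pKₐ(HI) ≈ -10
SR'₂: pKₐ(R'₂SH⁺) ≈ -7
F⁻: pKₐ(HF) ≈ 3.2
PhO⁻: pKₐ(C₆H₅OH (phenol)) ≈ 10
OH⁻: pKₐ(H₂O) ≈ 15.7
H⁻: pKₐ(H₂) ≈ 36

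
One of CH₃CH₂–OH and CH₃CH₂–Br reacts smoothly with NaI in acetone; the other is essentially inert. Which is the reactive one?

CH₃CH₂–Br

From CH₃CH₂–OH the departing group would be OH⁻ (pKₐ(H₂O) ≈ 15.7). Strong base; essentially never leaves without prior activation.
From CH₃CH₂–Br the leaving group is Br⁻ (pKₐ(HBr) ≈ -9). Weak base; good leaving group.
(In practice CH₃CH₂–Br is made from CH₃CH₂–OH by treatment with PBr₃, replacing the hydroxyl with bromide.)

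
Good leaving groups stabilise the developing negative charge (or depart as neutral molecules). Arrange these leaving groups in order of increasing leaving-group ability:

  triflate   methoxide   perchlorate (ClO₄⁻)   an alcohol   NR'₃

methoxide < NR'₃ < an alcohol < perchlorate (ClO₄⁻) < triflate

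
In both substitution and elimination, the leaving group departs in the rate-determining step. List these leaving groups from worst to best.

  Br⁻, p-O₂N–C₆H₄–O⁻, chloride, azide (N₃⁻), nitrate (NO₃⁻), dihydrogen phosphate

p-O₂N–C₆H₄–O⁻ < azide (N₃⁻) < dihydrogen phosphate < nitrate (NO₃⁻) < chloride < Br⁻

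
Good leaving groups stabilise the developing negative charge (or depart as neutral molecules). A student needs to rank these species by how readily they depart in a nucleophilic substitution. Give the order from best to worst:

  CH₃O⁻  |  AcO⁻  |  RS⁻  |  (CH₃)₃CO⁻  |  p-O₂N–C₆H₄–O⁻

AcO⁻ > p-O₂N–C₆H₄–O⁻ > RS⁻ > CH₃O⁻ > (CH₃)₃CO⁻

Rank by basicity of the departing species: weakest base leaves most easily.
AcO⁻: pKₐ(CH₃COOH) ≈ 4.8
p-O₂N–C₆H₄–O⁻: pKₐ(p-nitrophenol) ≈ 7.2 — nitro group delocalises the charge; the classic chromogenic LG
RS⁻: pKₐ(RSH (a thiol)) ≈ 10.5
CH₃O⁻: pKₐ(CH₃OH) ≈ 15.5 — strong base; alkoxides do not leave unassisted
(CH₃)₃CO⁻: pKₐ(t-BuOH) ≈ 18 — bulky, strongly basic alkoxide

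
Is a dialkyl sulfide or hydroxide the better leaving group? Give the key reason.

a dialkyl sulfide is the better leaving group.
pKₐ(R'₂SH⁺) ≈ -7 versus pKₐ(H₂O) ≈ 15.7: a dialkyl sulfide is the much weaker base.
Neutral; leaves from a sulfonium salt (R–SR'₂⁺).

a dialkyl sulfide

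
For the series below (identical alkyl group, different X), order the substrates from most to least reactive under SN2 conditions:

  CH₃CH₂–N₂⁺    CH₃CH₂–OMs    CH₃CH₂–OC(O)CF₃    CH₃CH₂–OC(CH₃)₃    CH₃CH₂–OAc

CH₃CH₂–N₂⁺ > CH₃CH₂–OMs > CH₃CH₂–OC(O)CF₃ > CH₃CH₂–OAc > CH₃CH₂–OC(CH₃)₃

Same R in every case — rank the leaving groups.
The more stable X⁻ (or X) is on its own — i.e. the weaker a base it is — the better a leaving group it makes.
CH₃CH₂–N₂⁺ loses N₂: no meaningful conjugate acid; N₂ departs as an exceptionally stable neutral molecule
CH₃CH₂–OMs loses OMs⁻: pKₐ(CH₃SO₃H (MsOH)) ≈ -1.9
CH₃CH₂–OC(O)CF₃ loses CF₃COO⁻: pKₐ(CF₃COOH) ≈ 0.2
CH₃CH₂–OAc loses AcO⁻: pKₐ(CH₃COOH) ≈ 4.8
CH₃CH₂–OC(CH₃)₃ loses (CH₃)₃CO⁻: pKₐ(t-BuOH) ≈ 18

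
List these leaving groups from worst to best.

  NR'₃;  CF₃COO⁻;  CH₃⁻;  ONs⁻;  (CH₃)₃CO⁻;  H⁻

CH₃⁻ < H⁻ < (CH₃)₃CO⁻ < NR'₃ < CF₃COO⁻ < ONs⁻

A good leaving group is a weak base: the lower the pKₐ of its conjugate acid, the more readily it departs.
ONs⁻: pKₐ(p-O₂NC₆H₄SO₃H) ≈ -3.5 — p-nitro group further stabilises the sulfonate
CF₃COO⁻: pKₐ(CF₃COOH) ≈ 0.2 — strongly electron-withdrawing CF₃ stabilises the carboxylate
NR'₃: pKₐ(R'₃NH⁺) ≈ 10.7
(CH₃)₃CO⁻: pKₐ(t-BuOH) ≈ 18 — bulky, strongly basic alkoxide
H⁻: pKₐ(H₂) ≈ 36
CH₃⁻: pKₐ(CH₄) ≈ 48 — unstabilised carbanion; the worst conceivable leaving group
The question asks for worst first, so the sequence is read in increasing leaving-group ability.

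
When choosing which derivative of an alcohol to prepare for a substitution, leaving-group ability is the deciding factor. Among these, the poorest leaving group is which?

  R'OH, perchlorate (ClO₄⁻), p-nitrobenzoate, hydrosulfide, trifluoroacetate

hydrosulfide

The more stable X⁻ (or X) is on its own — i.e. the weaker a base it is — the better a leaving group it makes.
perchlorate (ClO₄⁻): pKₐ(HClO₄) ≈ -10
R'OH: pKₐ(R'OH₂⁺) ≈ -2.4
trifluoroacetate: pKₐ(CF₃COOH) ≈ 0.2
p-nitrobenzoate: pKₐ(p-nitrobenzoic acid) ≈ 3.4
hydrosulfide: pKₐ(H₂S) ≈ 7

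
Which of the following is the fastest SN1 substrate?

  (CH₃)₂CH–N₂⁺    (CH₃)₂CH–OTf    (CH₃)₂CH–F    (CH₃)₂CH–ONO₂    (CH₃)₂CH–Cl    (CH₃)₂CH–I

The skeletons are identical, so relative rate is governed entirely by leaving-group ability.
A good leaving group is a weak base: the lower the pKₐ of its conjugate acid, the more readily it departs.
(CH₃)₂CH–N₂⁺ loses N₂: no meaningful conjugate acid; N₂ departs as an exceptionally stable neutral molecule
(CH₃)₂CH–OTf loses OTf⁻: pKₐ(CF₃SO₃H (triflic acid)) ≈ -14
(CH₃)₂CH–I loses I⁻: pKₐ(HI) ≈ -10
(CH₃)₂CH–Cl loses Cl⁻: pKₐ(HCl) ≈ -7
(CH₃)₂CH–ONO₂ loses NO₃⁻: pKₐ(HNO₃) ≈ -1.3
(CH₃)₂CH–F loses F⁻: pKₐ(HF) ≈ 3.2

(CH₃)₂CH–N₂⁺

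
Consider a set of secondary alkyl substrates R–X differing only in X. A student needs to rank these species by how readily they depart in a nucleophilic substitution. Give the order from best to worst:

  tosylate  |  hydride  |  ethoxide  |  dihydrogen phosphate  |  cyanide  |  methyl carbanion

tosylate > dihydrogen phosphate > cyanide > ethoxide > hydride > methyl carbanion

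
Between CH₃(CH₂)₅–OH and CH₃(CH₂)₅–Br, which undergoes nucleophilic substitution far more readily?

CH₃(CH₂)₅–Br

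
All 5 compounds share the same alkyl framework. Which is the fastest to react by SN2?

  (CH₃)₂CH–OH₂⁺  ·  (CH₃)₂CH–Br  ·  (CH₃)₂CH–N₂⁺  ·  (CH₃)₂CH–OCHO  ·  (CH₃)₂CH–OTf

(CH₃)₂CH–N₂⁺

Identical carbon frameworks mean the comparison reduces to leaving-group quality.
Rank by basicity of the departing species: weakest base leaves most easily.
(CH₃)₂CH–N₂⁺ loses N₂: no meaningful conjugate acid; N₂ departs as an exceptionally stable neutral molecule
(CH₃)₂CH–OTf loses OTf⁻: pKₐ(CF₃SO₃H (triflic acid)) ≈ -14
(CH₃)₂CH–Br loses Br⁻: pKₐ(HBr) ≈ -9
(CH₃)₂CH–OH₂⁺ loses H₂O: pKₐ(H₃O⁺) ≈ -1.7
(CH₃)₂CH–OCHO loses HCOO⁻: pKₐ(HCOOH) ≈ 3.8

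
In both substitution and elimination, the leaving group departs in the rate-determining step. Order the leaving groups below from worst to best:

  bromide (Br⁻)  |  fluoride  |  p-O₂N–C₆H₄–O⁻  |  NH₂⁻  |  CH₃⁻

CH₃⁻ < NH₂⁻ < p-O₂N–C₆H₄–O⁻ < fluoride < bromide (Br⁻)

bromide (Br⁻): pKₐ(HBr) ≈ -9
fluoride: pKₐ(HF) ≈ 3.2 — small and strongly basic; the poor halide leaving group
p-O₂N–C₆H₄–O⁻: pKₐ(p-nitrophenol) ≈ 7.2 — nitro group delocalises the charge; the classic chromogenic LG
NH₂⁻: pKₐ(NH₃) ≈ 38
CH₃⁻: pKₐ(CH₄) ≈ 48
Listed from poorest to best leaving group as asked.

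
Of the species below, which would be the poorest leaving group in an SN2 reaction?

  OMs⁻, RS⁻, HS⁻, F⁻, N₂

RS⁻

N₂: no meaningful conjugate acid; N₂ departs as an exceptionally stable neutral molecule
OMs⁻: pKₐ(CH₃SO₃H (MsOH)) ≈ -1.9
F⁻: pKₐ(HF) ≈ 3.2
HS⁻: pKₐ(H₂S) ≈ 7
RS⁻: pKₐ(RSH (a thiol)) ≈ 10.5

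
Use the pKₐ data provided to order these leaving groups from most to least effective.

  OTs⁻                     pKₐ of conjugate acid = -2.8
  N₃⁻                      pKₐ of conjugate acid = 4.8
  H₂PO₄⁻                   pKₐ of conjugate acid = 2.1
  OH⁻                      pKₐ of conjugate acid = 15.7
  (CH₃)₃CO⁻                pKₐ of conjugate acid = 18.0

Lower conjugate-acid pKₐ ⇒ weaker base ⇒ better leaving group.
Sorting by the given values: OTs⁻ (-2.8), H₂PO₄⁻ (2.1), N₃⁻ (4.8), OH⁻ (15.7), (CH₃)₃CO⁻ (18.0).

OTs⁻ > H₂PO₄⁻ > N₃⁻ > OH⁻ > (CH₃)₃CO⁻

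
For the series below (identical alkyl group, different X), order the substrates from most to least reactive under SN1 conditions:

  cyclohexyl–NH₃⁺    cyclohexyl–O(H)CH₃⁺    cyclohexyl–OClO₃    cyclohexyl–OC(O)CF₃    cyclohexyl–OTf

cyclohexyl–OTf > cyclohexyl–OClO₃ > cyclohexyl–O(H)CH₃⁺ > cyclohexyl–OC(O)CF₃ > cyclohexyl–NH₃⁺

Same R in every case — rank the leaving groups.
The more stable X⁻ (or X) is on its own — i.e. the weaker a base it is — the better a leaving group it makes.
cyclohexyl–OTf loses OTf⁻: pKₐ(CF₃SO₃H (triflic acid)) ≈ -14
cyclohexyl–OClO₃ loses ClO₄⁻: pKₐ(HClO₄) ≈ -10
cyclohexyl–O(H)CH₃⁺ loses R'OH: pKₐ(R'OH₂⁺) ≈ -2.4
cyclohexyl–OC(O)CF₃ loses CF₃COO⁻: pKₐ(CF₃COOH) ≈ 0.2
cyclohexyl–NH₃⁺ loses NH₃: pKₐ(NH₄⁺) ≈ 9.2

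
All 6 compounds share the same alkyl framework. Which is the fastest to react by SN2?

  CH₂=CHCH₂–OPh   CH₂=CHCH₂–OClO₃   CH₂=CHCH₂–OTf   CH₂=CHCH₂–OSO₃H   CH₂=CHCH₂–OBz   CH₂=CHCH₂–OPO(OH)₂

CH₂=CHCH₂–OTf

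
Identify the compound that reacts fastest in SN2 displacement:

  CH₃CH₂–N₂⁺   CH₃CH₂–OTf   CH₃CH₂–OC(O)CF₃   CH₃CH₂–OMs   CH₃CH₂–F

CH₃CH₂–N₂⁺

The skeletons are identical, so relative rate is governed entirely by leaving-group ability.
A good leaving group is a weak base: the lower the pKₐ of its conjugate acid, the more readily it departs.
CH₃CH₂–N₂⁺ loses N₂: no meaningful conjugate acid; N₂ departs as an exceptionally stable neutral molecule
CH₃CH₂–OTf loses OTf⁻: pKₐ(CF₃SO₃H (triflic acid)) ≈ -14
CH₃CH₂–OMs loses OMs⁻: pKₐ(CH₃SO₃H (MsOH)) ≈ -1.9
CH₃CH₂–OC(O)CF₃ loses CF₃COO⁻: pKₐ(CF₃COOH) ≈ 0.2
CH₃CH₂–F loses F⁻: pKₐ(HF) ≈ 3.2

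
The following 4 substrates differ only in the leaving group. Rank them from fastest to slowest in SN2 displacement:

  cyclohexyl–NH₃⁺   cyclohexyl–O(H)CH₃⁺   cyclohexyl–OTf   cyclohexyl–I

cyclohexyl–OTf > cyclohexyl–I > cyclohexyl–O(H)CH₃⁺ > cyclohexyl–NH₃⁺

The skeletons are identical, so relative rate is governed entirely by leaving-group ability.
A good leaving group is a weak base: the lower the pKₐ of its conjugate acid, the more readily it departs.
cyclohexyl–OTf loses OTf⁻: pKₐ(CF₃SO₃H (triflic acid)) ≈ -14
cyclohexyl–I loses I⁻: pKₐ(HI) ≈ -10
cyclohexyl–O(H)CH₃⁺ loses R'OH: pKₐ(R'OH₂⁺) ≈ -2.4
cyclohexyl–NH₃⁺ loses NH₃: pKₐ(NH₄⁺) ≈ 9.2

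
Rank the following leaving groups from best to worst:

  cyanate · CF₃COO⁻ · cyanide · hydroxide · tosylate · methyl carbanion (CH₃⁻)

tosylate > CF₃COO⁻ > cyanate > cyanide > hydroxide > methyl carbanion (CH₃⁻)

Rank by basicity of the departing species: weakest base leaves most easily.
tosylate: pKₐ(p-CH₃C₆H₄SO₃H (TsOH)) ≈ -2.8
CF₃COO⁻: pKₐ(CF₃COOH) ≈ 0.2
cyanate: pKₐ(HOCN) ≈ 3.5
cyanide: pKₐ(HCN) ≈ 9.2
hydroxide: pKₐ(H₂O) ≈ 15.7
methyl carbanion (CH₃⁻): pKₐ(CH₄) ≈ 48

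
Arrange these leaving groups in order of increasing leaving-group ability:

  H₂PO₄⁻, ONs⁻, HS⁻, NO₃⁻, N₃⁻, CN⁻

ONs⁻: pKₐ(p-O₂NC₆H₄SO₃H) ≈ -3.5 — p-nitro group further stabilises the sulfonate
NO₃⁻: pKₐ(HNO₃) ≈ -1.3 — resonance-delocalised over three oxygens
H₂PO₄⁻: pKₐ(H₃PO₄) ≈ 2.1 — moderate base; biological leaving group after further activation
N₃⁻: pKₐ(HN₃) ≈ 4.7 — linear, resonance-stabilised
HS⁻: pKₐ(H₂S) ≈ 7 — larger and more polarisable than the oxygen analogue
CN⁻: pKₐ(HCN) ≈ 9.2
Listed from poorest to best leaving group as asked.

CN⁻ < HS⁻ < N₃⁻ < H₂PO₄⁻ < NO₃⁻ < ONs⁻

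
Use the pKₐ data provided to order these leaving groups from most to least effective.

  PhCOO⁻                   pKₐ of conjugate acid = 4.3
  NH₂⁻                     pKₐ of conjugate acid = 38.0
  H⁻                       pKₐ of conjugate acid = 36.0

PhCOO⁻ > H⁻ > NH₂⁻

Lower conjugate-acid pKₐ ⇒ weaker base ⇒ better leaving group.
Sorting by the given values: PhCOO⁻ (4.3), H⁻ (36.0), NH₂⁻ (38.0).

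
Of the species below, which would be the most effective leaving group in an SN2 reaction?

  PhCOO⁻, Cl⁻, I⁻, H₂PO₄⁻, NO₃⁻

A good leaving group is a weak base: the lower the pKₐ of its conjugate acid, the more readily it departs.
I⁻: pKₐ(HI) ≈ -10
Cl⁻: pKₐ(HCl) ≈ -7
NO₃⁻: pKₐ(HNO₃) ≈ -1.3
H₂PO₄⁻: pKₐ(H₃PO₄) ≈ 2.1
PhCOO⁻: pKₐ(C₆H₅COOH) ≈ 4.2

I⁻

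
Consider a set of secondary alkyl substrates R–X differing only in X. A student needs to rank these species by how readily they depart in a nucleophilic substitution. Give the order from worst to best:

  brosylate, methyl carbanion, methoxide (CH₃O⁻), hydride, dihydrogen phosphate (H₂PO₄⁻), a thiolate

brosylate: pKₐ(p-BrC₆H₄SO₃H) ≈ -2.8 — arenesulfonate with a p-bromo substituent
dihydrogen phosphate (H₂PO₄⁻): pKₐ(H₃PO₄) ≈ 2.1 — moderate base; biological leaving group after further activation
a thiolate: pKₐ(RSH (a thiol)) ≈ 10.5 — moderately basic; rarely leaves without activation
methoxide (CH₃O⁻): pKₐ(CH₃OH) ≈ 15.5
hydride: pKₐ(H₂) ≈ 36 — extremely strong base; leaves only in special hydride-transfer contexts
methyl carbanion: pKₐ(CH₄) ≈ 48
The question asks for worst first, so the sequence is read in increasing leaving-group ability.

methyl carbanion < hydride < methoxide (CH₃O⁻) < a thiolate < dihydrogen phosphate (H₂PO₄⁻) < brosylate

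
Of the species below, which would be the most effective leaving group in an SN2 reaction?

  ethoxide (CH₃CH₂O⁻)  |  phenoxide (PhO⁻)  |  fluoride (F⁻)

fluoride (F⁻)

The more stable X⁻ (or X) is on its own — i.e. the weaker a base it is — the better a leaving group it makes.
fluoride (F⁻): pKₐ(HF) ≈ 3.2
phenoxide (PhO⁻): pKₐ(C₆H₅OH (phenol)) ≈ 10
ethoxide (CH₃CH₂O⁻): pKₐ(CH₃CH₂OH) ≈ 16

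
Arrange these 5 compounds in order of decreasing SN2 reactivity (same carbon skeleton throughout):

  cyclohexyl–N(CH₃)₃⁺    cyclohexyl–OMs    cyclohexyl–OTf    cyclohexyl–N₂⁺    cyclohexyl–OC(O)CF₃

With the same alkyl group throughout, only the leaving group differentiates the rates.
Rank by basicity of the departing species: weakest base leaves most easily.
cyclohexyl–N₂⁺ loses N₂: no meaningful conjugate acid; N₂ departs as an exceptionally stable neutral molecule
cyclohexyl–OTf loses OTf⁻: pKₐ(CF₃SO₃H (triflic acid)) ≈ -14
cyclohexyl–OMs loses OMs⁻: pKₐ(CH₃SO₃H (MsOH)) ≈ -1.9
cyclohexyl–OC(O)CF₃ loses CF₃COO⁻: pKₐ(CF₃COOH) ≈ 0.2
cyclohexyl–N(CH₃)₃⁺ loses NR'₃: pKₐ(R'₃NH⁺) ≈ 10.7

cyclohexyl–N₂⁺ > cyclohexyl–OTf > cyclohexyl–OMs > cyclohexyl–OC(O)CF₃ > cyclohexyl–N(CH₃)₃⁺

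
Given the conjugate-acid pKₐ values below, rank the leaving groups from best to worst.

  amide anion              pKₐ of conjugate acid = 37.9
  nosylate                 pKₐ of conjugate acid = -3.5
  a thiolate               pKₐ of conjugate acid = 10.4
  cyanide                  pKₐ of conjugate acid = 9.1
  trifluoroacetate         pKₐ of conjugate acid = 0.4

Lower conjugate-acid pKₐ ⇒ weaker base ⇒ better leaving group.
Sorting by the given values: nosylate (-3.5), trifluoroacetate (0.4), cyanide (9.1), a thiolate (10.4), amide anion (37.9).

nosylate > trifluoroacetate > cyanide > a thiolate > amide anion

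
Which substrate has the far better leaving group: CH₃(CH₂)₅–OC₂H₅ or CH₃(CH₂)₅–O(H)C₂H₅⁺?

From CH₃(CH₂)₅–OC₂H₅ the departing group would be CH₃CH₂O⁻ (pKₐ(CH₃CH₂OH) ≈ 16). Strong base; alkoxides do not leave unassisted.
From CH₃(CH₂)₅–O(H)C₂H₅⁺ the leaving group is R'OH (pKₐ(R'OH₂⁺) ≈ -2.4). Neutral; leaves from a protonated ether (an oxonium ion, R–O(H)R'⁺).
(In practice CH₃(CH₂)₅–O(H)C₂H₅⁺ is made from CH₃(CH₂)₅–OC₂H₅ by protonation with concentrated HBr, allowing neutral ethanol, rather than ethoxide, to depart.)

CH₃(CH₂)₅–O(H)C₂H₅⁺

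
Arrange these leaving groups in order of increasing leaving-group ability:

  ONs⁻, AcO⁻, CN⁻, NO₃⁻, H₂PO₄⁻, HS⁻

CN⁻ < HS⁻ < AcO⁻ < H₂PO₄⁻ < NO₃⁻ < ONs⁻

ONs⁻: pKₐ(p-O₂NC₆H₄SO₃H) ≈ -3.5 — p-nitro group further stabilises the sulfonate
NO₃⁻: pKₐ(HNO₃) ≈ -1.3
H₂PO₄⁻: pKₐ(H₃PO₄) ≈ 2.1 — moderate base; biological leaving group after further activation
AcO⁻: pKₐ(CH₃COOH) ≈ 4.8
HS⁻: pKₐ(H₂S) ≈ 7 — larger and more polarisable than the oxygen analogue
CN⁻: pKₐ(HCN) ≈ 9.2 — sp carbon stabilises the charge somewhat, but still a poor LG
Listed from poorest to best leaving group as asked.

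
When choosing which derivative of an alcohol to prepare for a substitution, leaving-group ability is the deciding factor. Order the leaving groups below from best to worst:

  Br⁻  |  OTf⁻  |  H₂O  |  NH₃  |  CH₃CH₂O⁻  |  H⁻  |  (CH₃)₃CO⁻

OTf⁻ > Br⁻ > H₂O > NH₃ > CH₃CH₂O⁻ > (CH₃)₃CO⁻ > H⁻

OTf⁻: pKₐ(CF₃SO₃H (triflic acid)) ≈ -14
Br⁻: pKₐ(HBr) ≈ -9
H₂O: pKₐ(H₃O⁺) ≈ -1.7
NH₃: pKₐ(NH₄⁺) ≈ 9.2
CH₃CH₂O⁻: pKₐ(CH₃CH₂OH) ≈ 16
(CH₃)₃CO⁻: pKₐ(t-BuOH) ≈ 18
H⁻: pKₐ(H₂) ≈ 36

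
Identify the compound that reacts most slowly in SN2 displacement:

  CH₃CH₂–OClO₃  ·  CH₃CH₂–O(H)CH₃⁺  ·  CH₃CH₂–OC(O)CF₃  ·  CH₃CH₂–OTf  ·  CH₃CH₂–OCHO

CH₃CH₂–OCHO

The skeletons are identical, so relative rate is governed entirely by leaving-group ability.
Rank by basicity of the departing species: weakest base leaves most easily.
CH₃CH₂–OTf loses OTf⁻: pKₐ(CF₃SO₃H (triflic acid)) ≈ -14
CH₃CH₂–OClO₃ loses ClO₄⁻: pKₐ(HClO₄) ≈ -10
CH₃CH₂–O(H)CH₃⁺ loses R'OH: pKₐ(R'OH₂⁺) ≈ -2.4
CH₃CH₂–OC(O)CF₃ loses CF₃COO⁻: pKₐ(CF₃COOH) ≈ 0.2
CH₃CH₂–OCHO loses HCOO⁻: pKₐ(HCOOH) ≈ 3.8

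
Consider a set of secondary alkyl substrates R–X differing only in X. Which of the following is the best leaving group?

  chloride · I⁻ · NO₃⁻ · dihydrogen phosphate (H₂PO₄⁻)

Rank by basicity of the departing species: weakest base leaves most easily.
I⁻: pKₐ(HI) ≈ -10
chloride: pKₐ(HCl) ≈ -7
NO₃⁻: pKₐ(HNO₃) ≈ -1.3
dihydrogen phosphate (H₂PO₄⁻): pKₐ(H₃PO₄) ≈ 2.1

I⁻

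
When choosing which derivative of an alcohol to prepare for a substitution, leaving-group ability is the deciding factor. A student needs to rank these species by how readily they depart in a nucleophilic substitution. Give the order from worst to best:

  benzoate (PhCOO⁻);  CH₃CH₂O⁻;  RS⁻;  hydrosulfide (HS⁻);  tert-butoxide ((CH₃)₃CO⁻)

Leaving-group ability tracks the stability of the departed species; conjugate-acid pKₐ is the usual yardstick (lower pKₐ → better LG).
benzoate (PhCOO⁻): pKₐ(C₆H₅COOH) ≈ 4.2
hydrosulfide (HS⁻): pKₐ(H₂S) ≈ 7
RS⁻: pKₐ(RSH (a thiol)) ≈ 10.5
CH₃CH₂O⁻: pKₐ(CH₃CH₂OH) ≈ 16
tert-butoxide ((CH₃)₃CO⁻): pKₐ(t-BuOH) ≈ 18
The question asks for worst first, so the sequence is read in increasing leaving-group ability.

tert-butoxide ((CH₃)₃CO⁻) < CH₃CH₂O⁻ < RS⁻ < hydrosulfide (HS⁻) < benzoate (PhCOO⁻)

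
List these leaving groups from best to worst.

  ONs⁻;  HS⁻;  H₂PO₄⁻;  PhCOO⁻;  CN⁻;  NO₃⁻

ONs⁻ > NO₃⁻ > H₂PO₄⁻ > PhCOO⁻ > HS⁻ > CN⁻

The more stable X⁻ (or X) is on its own — i.e. the weaker a base it is — the better a leaving group it makes.
ONs⁻: pKₐ(p-O₂NC₆H₄SO₃H) ≈ -3.5 — p-nitro group further stabilises the sulfonate
NO₃⁻: pKₐ(HNO₃) ≈ -1.3
H₂PO₄⁻: pKₐ(H₃PO₄) ≈ 2.1 — moderate base; biological leaving group after further activation
PhCOO⁻: pKₐ(C₆H₅COOH) ≈ 4.2
HS⁻: pKₐ(H₂S) ≈ 7 — larger and more polarisable than the oxygen analogue
CN⁻: pKₐ(HCN) ≈ 9.2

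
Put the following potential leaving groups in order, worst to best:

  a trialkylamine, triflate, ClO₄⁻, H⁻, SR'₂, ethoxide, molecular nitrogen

H⁻ < ethoxide < a trialkylamine < SR'₂ < ClO₄⁻ < triflate < molecular nitrogen

The more stable X⁻ (or X) is on its own — i.e. the weaker a base it is — the better a leaving group it makes.
molecular nitrogen: no meaningful conjugate acid; N₂ departs as an exceptionally stable neutral molecule
triflate: pKₐ(CF₃SO₃H (triflic acid)) ≈ -14 — charge spread over three oxygens and a CF₃ group; the premier leaving group in synthesis
ClO₄⁻: pKₐ(HClO₄) ≈ -10 — extremely weak base; rarely used for safety reasons
SR'₂: pKₐ(R'₂SH⁺) ≈ -7
a trialkylamine: pKₐ(R'₃NH⁺) ≈ 10.7 — neutral but still a fairly strong base; Hofmann-elimination LG
ethoxide: pKₐ(CH₃CH₂OH) ≈ 16
H⁻: pKₐ(H₂) ≈ 36 — extremely strong base; leaves only in special hydride-transfer contexts
Reversing gives the worst-to-best order requested.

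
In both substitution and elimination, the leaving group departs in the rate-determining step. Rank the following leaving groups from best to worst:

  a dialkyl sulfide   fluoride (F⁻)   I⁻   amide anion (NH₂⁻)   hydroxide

I⁻ > a dialkyl sulfide > fluoride (F⁻) > hydroxide > amide anion (NH₂⁻)

I⁻: pKₐ(HI) ≈ -10
a dialkyl sulfide: pKₐ(R'₂SH⁺) ≈ -7
fluoride (F⁻): pKₐ(HF) ≈ 3.2
hydroxide: pKₐ(H₂O) ≈ 15.7 — strong base; essentially never leaves without prior activation
amide anion (NH₂⁻): pKₐ(NH₃) ≈ 38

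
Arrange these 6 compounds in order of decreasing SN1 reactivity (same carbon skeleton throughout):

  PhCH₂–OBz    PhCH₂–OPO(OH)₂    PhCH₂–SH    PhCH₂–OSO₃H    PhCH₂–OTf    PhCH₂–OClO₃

PhCH₂–OTf > PhCH₂–OClO₃ > PhCH₂–OSO₃H > PhCH₂–OPO(OH)₂ > PhCH₂–OBz > PhCH₂–SH

The skeletons are identical, so relative rate is governed entirely by leaving-group ability.
Leaving-group ability tracks the stability of the departed species; conjugate-acid pKₐ is the usual yardstick (lower pKₐ → better LG).
PhCH₂–OTf loses OTf⁻: pKₐ(CF₃SO₃H (triflic acid)) ≈ -14
PhCH₂–OClO₃ loses ClO₄⁻: pKₐ(HClO₄) ≈ -10
PhCH₂–OSO₃H loses HSO₄⁻: pKₐ(H₂SO₄) ≈ -3
PhCH₂–OPO(OH)₂ loses H₂PO₄⁻: pKₐ(H₃PO₄) ≈ 2.1
PhCH₂–OBz loses PhCOO⁻: pKₐ(C₆H₅COOH) ≈ 4.2
PhCH₂–SH loses HS⁻: pKₐ(H₂S) ≈ 7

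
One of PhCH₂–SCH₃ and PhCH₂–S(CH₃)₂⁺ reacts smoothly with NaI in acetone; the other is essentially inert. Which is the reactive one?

From PhCH₂–SCH₃ the departing group would be RS⁻ (pKₐ(RSH (a thiol)) ≈ 10.5). Moderately basic; rarely leaves without activation.
From PhCH₂–S(CH₃)₂⁺ the leaving group is SR'₂ (pKₐ(R'₂SH⁺) ≈ -7). Neutral; leaves from a sulfonium salt (R–SR'₂⁺).
(In practice PhCH₂–S(CH₃)₂⁺ is made from PhCH₂–SCH₃ by S-methylation with CH₃I, allowing neutral dimethyl sulfide, rather than methanethiolate, to depart.)

PhCH₂–S(CH₃)₂⁺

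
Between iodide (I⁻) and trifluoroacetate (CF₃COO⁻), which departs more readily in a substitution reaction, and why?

iodide (I⁻) is the better leaving group.
pKₐ(HI) ≈ -10 versus pKₐ(CF₃COOH) ≈ 0.2: iodide (I⁻) is the much weaker base.
Large, highly polarisable; very weak base.

iodide (I⁻)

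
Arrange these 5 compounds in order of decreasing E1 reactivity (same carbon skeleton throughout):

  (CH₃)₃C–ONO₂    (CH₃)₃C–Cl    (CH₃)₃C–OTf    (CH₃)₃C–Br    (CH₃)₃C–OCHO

(CH₃)₃C–OTf > (CH₃)₃C–Br > (CH₃)₃C–Cl > (CH₃)₃C–ONO₂ > (CH₃)₃C–OCHO

The skeletons are identical, so relative rate is governed entirely by leaving-group ability.
Leaving-group ability tracks the stability of the departed species; conjugate-acid pKₐ is the usual yardstick (lower pKₐ → better LG).
(CH₃)₃C–OTf loses OTf⁻: pKₐ(CF₃SO₃H (triflic acid)) ≈ -14
(CH₃)₃C–Br loses Br⁻: pKₐ(HBr) ≈ -9
(CH₃)₃C–Cl loses Cl⁻: pKₐ(HCl) ≈ -7
(CH₃)₃C–ONO₂ loses NO₃⁻: pKₐ(HNO₃) ≈ -1.3
(CH₃)₃C–OCHO loses HCOO⁻: pKₐ(HCOOH) ≈ 3.8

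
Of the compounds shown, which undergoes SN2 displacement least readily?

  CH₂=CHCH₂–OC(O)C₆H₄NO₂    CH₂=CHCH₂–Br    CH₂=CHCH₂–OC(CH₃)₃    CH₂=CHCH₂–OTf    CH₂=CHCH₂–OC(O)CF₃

Identical carbon frameworks mean the comparison reduces to leaving-group quality.
A good leaving group is a weak base: the lower the pKₐ of its conjugate acid, the more readily it departs.
CH₂=CHCH₂–OTf loses OTf⁻: pKₐ(CF₃SO₃H (triflic acid)) ≈ -14
CH₂=CHCH₂–Br loses Br⁻: pKₐ(HBr) ≈ -9
CH₂=CHCH₂–OC(O)CF₃ loses CF₃COO⁻: pKₐ(CF₃COOH) ≈ 0.2
CH₂=CHCH₂–OC(O)C₆H₄NO₂ loses p-O₂N–C₆H₄–COO⁻: pKₐ(p-nitrobenzoic acid) ≈ 3.4
CH₂=CHCH₂–OC(CH₃)₃ loses (CH₃)₃CO⁻: pKₐ(t-BuOH) ≈ 18

CH₂=CHCH₂–OC(CH₃)₃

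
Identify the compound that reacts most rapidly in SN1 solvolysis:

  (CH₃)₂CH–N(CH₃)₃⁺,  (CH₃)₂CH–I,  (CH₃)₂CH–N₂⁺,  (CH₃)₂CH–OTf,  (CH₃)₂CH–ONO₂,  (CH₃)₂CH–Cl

The skeletons are identical, so relative rate is governed entirely by leaving-group ability.
The more stable X⁻ (or X) is on its own — i.e. the weaker a base it is — the better a leaving group it makes.
(CH₃)₂CH–N₂⁺ loses N₂: no meaningful conjugate acid; N₂ departs as an exceptionally stable neutral molecule
(CH₃)₂CH–OTf loses OTf⁻: pKₐ(CF₃SO₃H (triflic acid)) ≈ -14
(CH₃)₂CH–I loses I⁻: pKₐ(HI) ≈ -10
(CH₃)₂CH–Cl loses Cl⁻: pKₐ(HCl) ≈ -7
(CH₃)₂CH–ONO₂ loses NO₃⁻: pKₐ(HNO₃) ≈ -1.3
(CH₃)₂CH–N(CH₃)₃⁺ loses NR'₃: pKₐ(R'₃NH⁺) ≈ 10.7

(CH₃)₂CH–N₂⁺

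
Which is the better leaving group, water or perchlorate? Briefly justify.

perchlorate is the better leaving group.
pKₐ(HClO₄) ≈ -10 versus pKₐ(H₃O⁺) ≈ -1.7: perchlorate is the much weaker base.
Extremely weak base; rarely used for safety reasons.

perchlorate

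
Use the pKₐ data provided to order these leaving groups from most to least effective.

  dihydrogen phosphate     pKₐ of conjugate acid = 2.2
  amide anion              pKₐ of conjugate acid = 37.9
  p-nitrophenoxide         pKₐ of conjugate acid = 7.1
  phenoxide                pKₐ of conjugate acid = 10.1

Lower conjugate-acid pKₐ ⇒ weaker base ⇒ better leaving group.
Sorting by the given values: dihydrogen phosphate (2.2), p-nitrophenoxide (7.1), phenoxide (10.1), amide anion (37.9).

dihydrogen phosphate > p-nitrophenoxide > phenoxide > amide anion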